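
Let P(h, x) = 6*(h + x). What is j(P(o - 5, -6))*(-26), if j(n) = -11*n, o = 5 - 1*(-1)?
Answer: -8580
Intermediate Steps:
o = 6 (o = 5 + 1 = 6)
P(h, x) = 6*h + 6*x
j(P(o - 5, -6))*(-26) = -11*(6*(6 - 5) + 6*(-6))*(-26) = -11*(6*1 - 36)*(-26) = -11*(6 - 36)*(-26) = -11*(-30)*(-26) = 330*(-26) = -8580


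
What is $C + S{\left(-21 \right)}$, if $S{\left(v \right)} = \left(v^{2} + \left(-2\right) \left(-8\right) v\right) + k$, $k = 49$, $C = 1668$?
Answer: $1822$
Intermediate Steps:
$S{\left(v \right)} = 49 + v^{2} + 16 v$ ($S{\left(v \right)} = \left(v^{2} + \left(-2\right) \left(-8\right) v\right) + 49 = \left(v^{2} + 16 v\right) + 49 = 49 + v^{2} + 16 v$)
$C + S{\left(-21 \right)} = 1668 + \left(49 + \left(-21\right)^{2} + 16 \left(-21\right)\right) = 1668 + \left(49 + 441 - 336\right) = 1668 + 154 = 1822$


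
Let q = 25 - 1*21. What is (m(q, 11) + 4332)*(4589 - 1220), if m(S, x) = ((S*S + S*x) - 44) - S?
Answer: 14634936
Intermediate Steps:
q = 4 (q = 25 - 21 = 4)
m(S, x) = -44 + S**2 - S + S*x (m(S, x) = ((S**2 + S*x) - 44) - S = (-44 + S**2 + S*x) - S = -44 + S**2 - S + S*x)
(m(q, 11) + 4332)*(4589 - 1220) = ((-44 + 4**2 - 1*4 + 4*11) + 4332)*(4589 - 1220) = ((-44 + 16 - 4 + 44) + 4332)*3369 = (12 + 4332)*3369 = 4344*3369 = 14634936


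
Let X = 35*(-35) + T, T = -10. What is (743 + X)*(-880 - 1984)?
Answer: 1409088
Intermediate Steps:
X = -1235 (X = 35*(-35) - 10 = -1225 - 10 = -1235)
(743 + X)*(-880 - 1984) = (743 - 1235)*(-880 - 1984) = -492*(-2864) = 1409088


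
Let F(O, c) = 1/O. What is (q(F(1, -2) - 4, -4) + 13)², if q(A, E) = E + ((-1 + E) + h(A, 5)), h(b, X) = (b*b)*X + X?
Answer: 2916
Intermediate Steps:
h(b, X) = X + X*b² (h(b, X) = b²*X + X = X*b² + X = X + X*b²)
q(A, E) = 4 + 2*E + 5*A² (q(A, E) = E + ((-1 + E) + 5*(1 + A²)) = E + ((-1 + E) + (5 + 5*A²)) = E + (4 + E + 5*A²) = 4 + 2*E + 5*A²)
(q(F(1, -2) - 4, -4) + 13)² = ((4 + 2*(-4) + 5*(1/1 - 4)²) + 13)² = ((4 - 8 + 5*(1 - 4)²) + 13)² = ((4 - 8 + 5*(-3)²) + 13)² = ((4 - 8 + 5*9) + 13)² = ((4 - 8 + 45) + 13)² = (41 + 13)² = 54² = 2916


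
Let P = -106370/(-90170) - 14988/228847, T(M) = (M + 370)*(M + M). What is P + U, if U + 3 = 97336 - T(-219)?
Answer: 337326897946672/2063513399 ≈ 1.6347e+5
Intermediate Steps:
T(M) = 2*M*(370 + M) (T(M) = (370 + M)*(2*M) = 2*M*(370 + M))
P = 2299098743/2063513399 (P = -106370*(-1/90170) - 14988*1/228847 = 10637/9017 - 14988/228847 = 2299098743/2063513399 ≈ 1.1142)
U = 163471 (U = -3 + (97336 - 2*(-219)*(370 - 219)) = -3 + (97336 - 2*(-219)*151) = -3 + (97336 - 1*(-66138)) = -3 + (97336 + 66138) = -3 + 163474 = 163471)
P + U = 2299098743/2063513399 + 163471 = 337326897946672/2063513399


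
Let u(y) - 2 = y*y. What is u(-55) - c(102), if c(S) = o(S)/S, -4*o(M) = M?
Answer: 12109/4 ≈ 3027.3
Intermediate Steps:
u(y) = 2 + y**2 (u(y) = 2 + y*y = 2 + y**2)
o(M) = -M/4
c(S) = -1/4 (c(S) = (-S/4)/S = -1/4)
u(-55) - c(102) = (2 + (-55)**2) - 1*(-1/4) = (2 + 3025) + 1/4 = 3027 + 1/4 = 12109/4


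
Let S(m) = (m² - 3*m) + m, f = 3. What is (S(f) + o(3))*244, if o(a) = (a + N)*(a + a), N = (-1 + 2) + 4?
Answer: 12444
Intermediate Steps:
S(m) = m² - 2*m
N = 5 (N = 1 + 4 = 5)
o(a) = 2*a*(5 + a) (o(a) = (a + 5)*(a + a) = (5 + a)*(2*a) = 2*a*(5 + a))
(S(f) + o(3))*244 = (3*(-2 + 3) + 2*3*(5 + 3))*244 = (3*1 + 2*3*8)*244 = (3 + 48)*244 = 51*244 = 12444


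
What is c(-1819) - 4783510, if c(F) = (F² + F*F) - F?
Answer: 1835831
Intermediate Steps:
c(F) = -F + 2*F² (c(F) = (F² + F²) - F = 2*F² - F = -F + 2*F²)
c(-1819) - 4783510 = -1819*(-1 + 2*(-1819)) - 4783510 = -1819*(-1 - 3638) - 4783510 = -1819*(-3639) - 4783510 = 6619341 - 4783510 = 1835831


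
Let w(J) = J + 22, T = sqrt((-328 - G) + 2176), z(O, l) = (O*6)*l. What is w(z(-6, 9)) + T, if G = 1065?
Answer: -302 + 3*sqrt(87) ≈ -274.02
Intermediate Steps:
z(O, l) = 6*O*l (z(O, l) = (6*O)*l = 6*O*l)
T = 3*sqrt(87) (T = sqrt((-328 - 1*1065) + 2176) = sqrt((-328 - 1065) + 2176) = sqrt(-1393 + 2176) = sqrt(783) = 3*sqrt(87) ≈ 27.982)
w(J) = 22 + J
w(z(-6, 9)) + T = (22 + 6*(-6)*9) + 3*sqrt(87) = (22 - 324) + 3*sqrt(87) = -302 + 3*sqrt(87)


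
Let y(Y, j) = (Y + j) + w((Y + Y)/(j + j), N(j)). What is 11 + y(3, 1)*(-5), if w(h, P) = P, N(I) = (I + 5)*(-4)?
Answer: 111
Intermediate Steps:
N(I) = -20 - 4*I (N(I) = (5 + I)*(-4) = -20 - 4*I)
y(Y, j) = -20 + Y - 3*j (y(Y, j) = (Y + j) + (-20 - 4*j) = -20 + Y - 3*j)
11 + y(3, 1)*(-5) = 11 + (-20 + 3 - 3*1)*(-5) = 11 + (-20 + 3 - 3)*(-5) = 11 - 20*(-5) = 11 + 100 = 111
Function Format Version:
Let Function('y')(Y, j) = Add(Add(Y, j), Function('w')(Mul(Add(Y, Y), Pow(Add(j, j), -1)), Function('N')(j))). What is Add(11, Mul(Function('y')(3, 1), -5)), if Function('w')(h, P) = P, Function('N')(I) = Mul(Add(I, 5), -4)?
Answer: 111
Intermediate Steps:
Function('N')(I) = Add(-20, Mul(-4, I)) (Function('N')(I) = Mul(Add(5, I), -4) = Add(-20, Mul(-4, I)))
Function('y')(Y, j) = Add(-20, Y, Mul(-3, j)) (Function('y')(Y, j) = Add(Add(Y, j), Add(-20, Mul(-4, j))) = Add(-20, Y, Mul(-3, j)))
Add(11, Mul(Function('y')(3, 1), -5)) = Add(11, Mul(Add(-20, 3, Mul(-3, 1)), -5)) = Add(11, Mul(Add(-20, 3, -3), -5)) = Add(11, Mul(-20, -5)) = Add(11, 100) = 111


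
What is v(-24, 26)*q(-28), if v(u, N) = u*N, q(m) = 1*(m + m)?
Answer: 34944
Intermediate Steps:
q(m) = 2*m (q(m) = 1*(2*m) = 2*m)
v(u, N) = N*u
v(-24, 26)*q(-28) = (26*(-24))*(2*(-28)) = -624*(-56) = 34944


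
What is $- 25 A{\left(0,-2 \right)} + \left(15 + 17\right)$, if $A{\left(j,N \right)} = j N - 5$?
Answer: $157$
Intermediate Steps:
$A{\left(j,N \right)} = -5 + N j$ ($A{\left(j,N \right)} = N j - 5 = -5 + N j$)
$- 25 A{\left(0,-2 \right)} + \left(15 + 17\right) = - 25 \left(-5 - 0\right) + \left(15 + 17\right) = - 25 \left(-5 + 0\right) + 32 = \left(-25\right) \left(-5\right) + 32 = 125 + 32 = 157$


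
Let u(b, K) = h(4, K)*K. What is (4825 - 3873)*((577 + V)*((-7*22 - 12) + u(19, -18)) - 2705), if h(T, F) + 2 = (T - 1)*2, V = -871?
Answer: 64038184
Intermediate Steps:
h(T, F) = -4 + 2*T (h(T, F) = -2 + (T - 1)*2 = -2 + (-1 + T)*2 = -2 + (-2 + 2*T) = -4 + 2*T)
u(b, K) = 4*K (u(b, K) = (-4 + 2*4)*K = (-4 + 8)*K = 4*K)
(4825 - 3873)*((577 + V)*((-7*22 - 12) + u(19, -18)) - 2705) = (4825 - 3873)*((577 - 871)*((-7*22 - 12) + 4*(-18)) - 2705) = 952*(-294*((-154 - 12) - 72) - 2705) = 952*(-294*(-166 - 72) - 2705) = 952*(-294*(-238) - 2705) = 952*(69972 - 2705) = 952*67267 = 64038184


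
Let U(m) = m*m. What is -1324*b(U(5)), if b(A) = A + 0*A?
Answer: -33100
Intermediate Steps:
U(m) = m**2
b(A) = A (b(A) = A + 0 = A)
-1324*b(U(5)) = -1324*5**2 = -1324*25 = -33100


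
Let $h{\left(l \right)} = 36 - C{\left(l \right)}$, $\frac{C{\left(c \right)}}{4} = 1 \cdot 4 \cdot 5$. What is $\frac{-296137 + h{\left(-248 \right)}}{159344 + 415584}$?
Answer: $- \frac{296181}{574928} \approx -0.51516$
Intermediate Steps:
$C{\left(c \right)} = 80$ ($C{\left(c \right)} = 4 \cdot 1 \cdot 4 \cdot 5 = 4 \cdot 4 \cdot 5 = 4 \cdot 20 = 80$)
$h{\left(l \right)} = -44$ ($h{\left(l \right)} = 36 - 80 = -44$)
$\frac{-296137 + h{\left(-248 \right)}}{159344 + 415584} = \frac{-296137 - 44}{159344 + 415584} = - \frac{296181}{574928}$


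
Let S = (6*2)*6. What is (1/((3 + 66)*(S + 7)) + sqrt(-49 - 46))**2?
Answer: -2822773094/29713401 + 2*I*sqrt(95)/5451 ≈ -95.0 + 0.0035761*I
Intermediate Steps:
S = 72 (S = 12*6 = 72)
(1/((3 + 66)*(S + 7)) + sqrt(-49 - 46))**2 = (1/((3 + 66)*(72 + 7)) + sqrt(-49 - 46))**2 = (1/(69*79) + sqrt(-95))**2 = (1/5451 + I*sqrt(95))**2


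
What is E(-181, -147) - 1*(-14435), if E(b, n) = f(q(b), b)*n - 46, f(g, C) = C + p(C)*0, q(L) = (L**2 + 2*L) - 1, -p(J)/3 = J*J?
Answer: 40996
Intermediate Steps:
p(J) = -3*J**2 (p(J) = -3*J*J = -3*J**2)
q(L) = -1 + L**2 + 2*L
f(g, C) = C (f(g, C) = C - 3*C**2*0 = C + 0 = C)
E(b, n) = -46 + b*n (E(b, n) = b*n - 46 = -46 + b*n)
E(-181, -147) - 1*(-14435) = (-46 - 181*(-147)) - 1*(-14435) = (-46 + 26607) + 14435 = 26561 + 14435 = 40996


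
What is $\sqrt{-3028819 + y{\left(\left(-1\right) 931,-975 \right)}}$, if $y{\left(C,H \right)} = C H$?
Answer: $i \sqrt{2121094} \approx 1456.4 i$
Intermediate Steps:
$\sqrt{-3028819 + y{\left(\left(-1\right) 931,-975 \right)}} = \sqrt{-3028819 + \left(-1\right) 931 \left(-975\right)} = \sqrt{-3028819 - -907725} = \sqrt{-3028819 + 907725} = \sqrt{-2121094} = i \sqrt{2121094}$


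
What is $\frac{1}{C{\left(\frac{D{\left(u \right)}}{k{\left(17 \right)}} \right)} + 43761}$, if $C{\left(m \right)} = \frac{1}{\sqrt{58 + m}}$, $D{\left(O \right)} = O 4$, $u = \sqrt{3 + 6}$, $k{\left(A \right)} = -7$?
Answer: $\frac{17241834}{754519897667} - \frac{\sqrt{2758}}{754519897667} \approx 2.2851 \cdot 10^{-5}$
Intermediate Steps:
$u = 3$ ($u = \sqrt{9} = 3$)
$D{\left(O \right)} = 4 O$
$C{\left(m \right)} = \frac{1}{\sqrt{58 + m}}$
$\frac{1}{C{\left(\frac{D{\left(u \right)}}{k{\left(17 \right)}} \right)} + 43761} = \frac{1}{\frac{1}{\sqrt{58 + \frac{4 \cdot 3}{-7}}} + 43761} = \frac{1}{\frac{1}{\sqrt{58 + 12 \left(- \frac{1}{7}\right)}} + 43761} = \frac{1}{\frac{1}{\sqrt{58 - \frac{12}{7}}} + 43761} = \frac{1}{\frac{1}{\sqrt{\frac{394}{7}}} + 43761} = \frac{1}{\frac{\sqrt{2758}}{394} + 43761} = \frac{1}{43761 + \frac{\sqrt{2758}}{394}}$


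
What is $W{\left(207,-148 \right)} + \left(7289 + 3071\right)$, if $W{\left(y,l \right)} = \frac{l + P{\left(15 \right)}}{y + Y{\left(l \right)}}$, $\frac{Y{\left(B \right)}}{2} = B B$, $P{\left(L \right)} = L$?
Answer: $\frac{455995267}{44015} \approx 10360.0$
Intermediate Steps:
$Y{\left(B \right)} = 2 B^{2}$ ($Y{\left(B \right)} = 2 B B = 2 B^{2}$)
$W{\left(y,l \right)} = \frac{15 + l}{y + 2 l^{2}}$ ($W{\left(y,l \right)} = \frac{l + 15}{y + 2 l^{2}} = \frac{15 + l}{y + 2 l^{2}}$)
$W{\left(207,-148 \right)} + \left(7289 + 3071\right) = \frac{15 - 148}{207 + 2 \left(-148\right)^{2}} + \left(7289 + 3071\right) = \frac{1}{207 + 2 \cdot 21904} \left(-133\right) + 10360 = \frac{1}{207 + 43808} \left(-133\right) + 10360 = \frac{1}{44015} \left(-133\right) + 10360 = - \frac{133}{44015} + 10360 = \frac{455995267}{44015}$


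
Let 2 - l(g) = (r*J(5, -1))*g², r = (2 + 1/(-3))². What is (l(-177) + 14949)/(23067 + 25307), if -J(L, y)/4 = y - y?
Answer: 14951/48374 ≈ 0.30907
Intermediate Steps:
J(L, y) = 0 (J(L, y) = -4*(y - y) = -4*0 = 0)
r = 25/9 (r = (2 - ⅓)² = (5/3)² = 25/9 ≈ 2.7778)
l(g) = 2 (l(g) = 2 - (25/9)*0*g² = 2 - 0*g² = 2 - 1*0 = 2 + 0 = 2)
(l(-177) + 14949)/(23067 + 25307) = (2 + 14949)/(23067 + 25307) = 14951/48374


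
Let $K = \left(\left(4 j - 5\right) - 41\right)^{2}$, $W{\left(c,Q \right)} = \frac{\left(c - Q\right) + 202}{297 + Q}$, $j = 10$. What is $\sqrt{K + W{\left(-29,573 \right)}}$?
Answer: $\frac{2 \sqrt{67251}}{87} \approx 5.9616$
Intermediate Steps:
$W{\left(c,Q \right)} = \frac{202 + c - Q}{297 + Q}$
$K = 36$ ($K = \left(\left(4 \cdot 10 - 5\right) - 41\right)^{2} = \left(\left(40 - 5\right) - 41\right)^{2} = \left(35 - 41\right)^{2} = \left(-6\right)^{2} = 36$)
$\sqrt{K + W{\left(-29,573 \right)}} = \sqrt{36 + \frac{202 - 29 - 573}{297 + 573}} = \sqrt{36 + \frac{202 - 29 - 573}{870}} = \sqrt{36 + \frac{1}{870} \left(-400\right)} = \sqrt{36 - \frac{40}{87}} = \sqrt{\frac{3092}{87}} = \frac{2 \sqrt{67251}}{87}$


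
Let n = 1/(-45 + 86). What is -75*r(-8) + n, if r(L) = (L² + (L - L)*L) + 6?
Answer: -215249/41 ≈ -5250.0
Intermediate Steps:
n = 1/41 ≈ 0.024390
r(L) = 6 + L² (r(L) = (L² + 0*L) + 6 = (L² + 0) + 6 = L² + 6 = 6 + L²)
-75*r(-8) + n = -75*(6 + (-8)²) + 1/41 = -75*(6 + 64) + 1/41 = -75*70 + 1/41 = -5250 + 1/41 = -215249/41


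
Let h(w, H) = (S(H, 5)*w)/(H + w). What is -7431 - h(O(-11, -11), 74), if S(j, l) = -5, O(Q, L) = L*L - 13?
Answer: -675951/91 ≈ -7428.0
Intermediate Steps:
O(Q, L) = -13 + L² (O(Q, L) = L² - 13 = -13 + L²)
h(w, H) = -5*w/(H + w) (h(w, H) = (-5*w)/(H + w) = -5*w/(H + w))
-7431 - h(O(-11, -11), 74) = -7431 - (-5)*(-13 + (-11)²)/(74 + (-13 + (-11)²)) = -7431 - (-5)*(-13 + 121)/(74 + (-13 + 121)) = -7431 - (-5)*108/(74 + 108) = -7431 - (-5)*108/182 = -7431 - 1*(-270/91) = -7431 + 270/91 = -675951/91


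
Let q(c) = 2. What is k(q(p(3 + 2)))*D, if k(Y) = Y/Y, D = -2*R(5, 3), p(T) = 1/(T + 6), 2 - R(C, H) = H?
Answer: 2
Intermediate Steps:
R(C, H) = 2 - H
p(T) = 1/(6 + T)
D = 2 (D = -2*(2 - 1*3) = -2*(2 - 3) = -2*(-1) = 2)
k(Y) = 1
k(q(p(3 + 2)))*D = 1*2 = 2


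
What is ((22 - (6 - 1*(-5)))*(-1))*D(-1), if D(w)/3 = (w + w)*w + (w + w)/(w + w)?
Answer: -99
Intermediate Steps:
D(w) = 3 + 6*w² (D(w) = 3*((w + w)*w + (w + w)/(w + w)) = 3*((2*w)*w + (2*w)/((2*w))) = 3*(2*w² + (2*w)*(1/(2*w))) = 3*(2*w² + 1) = 3*(1 + 2*w²) = 3 + 6*w²)
((22 - (6 - 1*(-5)))*(-1))*D(-1) = ((22 - (6 - 1*(-5)))*(-1))*(3 + 6*(-1)²) = ((22 - (6 + 5))*(-1))*(3 + 6*1) = ((22 - 1*11)*(-1))*(3 + 6) = ((22 - 11)*(-1))*9 = (11*(-1))*9 = -11*9 = -99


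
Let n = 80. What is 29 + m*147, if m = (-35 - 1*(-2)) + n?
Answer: 6938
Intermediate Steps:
m = 47 (m = (-35 - 1*(-2)) + 80 = (-35 + 2) + 80 = -33 + 80 = 47)
29 + m*147 = 29 + 47*147 = 29 + 6909 = 6938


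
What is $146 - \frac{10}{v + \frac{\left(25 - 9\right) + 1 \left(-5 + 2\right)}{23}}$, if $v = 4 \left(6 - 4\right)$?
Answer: $\frac{28532}{197} \approx 144.83$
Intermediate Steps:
$v = 8$ ($v = 4 \cdot 2 = 8$)
$146 - \frac{10}{v + \frac{\left(25 - 9\right) + 1 \left(-5 + 2\right)}{23}} = 146 - \frac{10}{8 + \frac{\left(25 - 9\right) + 1 \left(-5 + 2\right)}{23}} = 146 - \frac{10}{8 + \left(16 + 1 \left(-3\right)\right) \frac{1}{23}} = 146 - \frac{10}{8 + \left(16 - 3\right) \frac{1}{23}} = 146 - \frac{10}{8 + 13 \cdot \frac{1}{23}} = 146 - \frac{10}{8 + \frac{13}{23}} = 146 - \frac{10}{\frac{197}{23}} = 146 - \frac{230}{197} = \frac{28532}{197}$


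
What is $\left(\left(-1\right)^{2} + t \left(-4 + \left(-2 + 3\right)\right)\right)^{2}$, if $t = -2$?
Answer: $49$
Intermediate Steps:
$\left(\left(-1\right)^{2} + t \left(-4 + \left(-2 + 3\right)\right)\right)^{2} = \left(\left(-1\right)^{2} - 2 \left(-4 + \left(-2 + 3\right)\right)\right)^{2} = \left(1 - 2 \left(-4 + 1\right)\right)^{2} = \left(1 - -6\right)^{2} = \left(1 + 6\right)^{2} = 7^{2} = 49$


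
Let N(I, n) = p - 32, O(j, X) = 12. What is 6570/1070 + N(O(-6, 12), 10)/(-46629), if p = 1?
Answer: 30638570/4989303 ≈ 6.1409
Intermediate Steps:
N(I, n) = -31 (N(I, n) = 1 - 32 = -31)
6570/1070 + N(O(-6, 12), 10)/(-46629) = 6570/1070 - 31/(-46629) = 6570*(1/1070) - 31*(-1/46629) = 657/107 + 31/46629 = 30638570/4989303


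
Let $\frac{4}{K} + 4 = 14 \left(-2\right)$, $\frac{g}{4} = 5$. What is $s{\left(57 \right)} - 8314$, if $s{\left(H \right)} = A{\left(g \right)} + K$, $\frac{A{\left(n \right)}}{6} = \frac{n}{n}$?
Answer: $- \frac{66465}{8} \approx -8308.1$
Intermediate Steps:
$g = 20$ ($g = 4 \cdot 5 = 20$)
$K = - \frac{1}{8}$ ($K = \frac{4}{-4 + 14 \left(-2\right)} = \frac{4}{-4 - 28} = \frac{4}{-32} = 4 \left(- \frac{1}{32}\right) = - \frac{1}{8} \approx -0.125$)
$A{\left(n \right)} = 6$ ($A{\left(n \right)} = 6 \frac{n}{n} = 6 \cdot 1 = 6$)
$s{\left(H \right)} = \frac{47}{8}$ ($s{\left(H \right)} = 6 - \frac{1}{8} = \frac{47}{8}$)
$s{\left(57 \right)} - 8314 = \frac{47}{8} - 8314 = - \frac{66465}{8}$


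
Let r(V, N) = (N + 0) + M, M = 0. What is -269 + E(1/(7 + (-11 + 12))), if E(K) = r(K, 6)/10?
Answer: -1342/5 ≈ -268.40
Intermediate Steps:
r(V, N) = N (r(V, N) = (N + 0) + 0 = N + 0 = N)
E(K) = 3/5 (E(K) = 6/10 = 6*(1/10) = 3/5)
-269 + E(1/(7 + (-11 + 12))) = -269 + 3/5 = -1342/5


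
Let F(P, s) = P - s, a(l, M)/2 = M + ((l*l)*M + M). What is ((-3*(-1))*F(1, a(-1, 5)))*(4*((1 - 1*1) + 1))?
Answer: -348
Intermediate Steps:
a(l, M) = 4*M + 2*M*l² (a(l, M) = 2*(M + ((l*l)*M + M)) = 2*(M + (l²*M + M)) = 2*(M + (M*l² + M)) = 2*(M + (M + M*l²)) = 2*(2*M + M*l²) = 4*M + 2*M*l²)
((-3*(-1))*F(1, a(-1, 5)))*(4*((1 - 1*1) + 1)) = ((-3*(-1))*(1 - 2*5*(2 + (-1)²)))*(4*((1 - 1*1) + 1)) = (3*(1 - 2*5*(2 + 1)))*(4*((1 - 1) + 1)) = (3*(1 - 2*5*3))*(4*(0 + 1)) = (3*(1 - 1*30))*(4*1) = (3*(1 - 30))*4 = (3*(-29))*4 = -87*4 = -348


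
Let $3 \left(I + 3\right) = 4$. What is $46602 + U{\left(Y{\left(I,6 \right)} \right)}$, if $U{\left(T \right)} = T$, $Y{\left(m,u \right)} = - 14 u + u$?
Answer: $46524$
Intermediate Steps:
$I = - \frac{5}{3}$ ($I = -3 + \frac{1}{3} \cdot 4 = -3 + \frac{4}{3} = - \frac{5}{3} \approx -1.6667$)
$Y{\left(m,u \right)} = - 13 u$
$46602 + U{\left(Y{\left(I,6 \right)} \right)} = 46602 - 78 = 46524$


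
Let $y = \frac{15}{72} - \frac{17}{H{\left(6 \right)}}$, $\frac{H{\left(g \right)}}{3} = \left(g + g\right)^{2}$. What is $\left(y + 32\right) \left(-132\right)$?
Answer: $- \frac{152867}{36} \approx -4246.3$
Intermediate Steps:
$H{\left(g \right)} = 12 g^{2}$ ($H{\left(g \right)} = 3 \left(g + g\right)^{2} = 3 \left(2 g\right)^{2} = 3 \cdot 4 g^{2} = 12 g^{2}$)
$y = \frac{73}{432}$ ($y = \frac{15}{72} - \frac{17}{12 \cdot 6^{2}} = 15 \cdot \frac{1}{72} - \frac{17}{12 \cdot 36} = \frac{5}{24} - \frac{17}{432} = \frac{73}{432} \approx 0.16898$)
$\left(y + 32\right) \left(-132\right) = \left(\frac{73}{432} + 32\right) \left(-132\right) = \frac{13897}{432} \left(-132\right) = - \frac{152867}{36}$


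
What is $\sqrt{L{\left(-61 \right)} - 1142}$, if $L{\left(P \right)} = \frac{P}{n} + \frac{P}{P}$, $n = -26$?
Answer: $\frac{i \sqrt{769730}}{26} \approx 33.744 i$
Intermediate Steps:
$L{\left(P \right)} = 1 - \frac{P}{26}$ ($L{\left(P \right)} = \frac{P}{-26} + \frac{P}{P} = P \left(- \frac{1}{26}\right) + 1 = - \frac{P}{26} + 1 = 1 - \frac{P}{26}$)
$\sqrt{L{\left(-61 \right)} - 1142} = \sqrt{\left(1 - - \frac{61}{26}\right) - 1142} = \sqrt{\left(1 + \frac{61}{26}\right) - 1142} = \sqrt{\frac{87}{26} - 1142} = \sqrt{- \frac{29605}{26}} = \frac{i \sqrt{769730}}{26}$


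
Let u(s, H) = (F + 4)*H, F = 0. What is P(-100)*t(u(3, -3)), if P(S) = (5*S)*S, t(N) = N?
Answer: -600000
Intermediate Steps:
u(s, H) = 4*H (u(s, H) = (0 + 4)*H = 4*H)
P(S) = 5*S²
P(-100)*t(u(3, -3)) = (5*(-100)²)*(4*(-3)) = (5*10000)*(-12) = 50000*(-12) = -600000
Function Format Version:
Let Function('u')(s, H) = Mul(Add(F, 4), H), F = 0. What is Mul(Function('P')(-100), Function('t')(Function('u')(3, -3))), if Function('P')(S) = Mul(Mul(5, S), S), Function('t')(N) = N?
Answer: -600000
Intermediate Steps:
Function('u')(s, H) = Mul(4, H) (Function('u')(s, H) = Mul(Add(0, 4), H) = Mul(4, H))
Function('P')(S) = Mul(5, Pow(S, 2))
Mul(Function('P')(-100), Function('t')(Function('u')(3, -3))) = Mul(Mul(5, Pow(-100, 2)), Mul(4, -3)) = Mul(Mul(5, 10000), -12) = Mul(50000, -12) = -600000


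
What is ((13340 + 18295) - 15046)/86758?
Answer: 16589/86758 ≈ 0.19121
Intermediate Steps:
((13340 + 18295) - 15046)/86758 = (31635 - 15046)*(1/86758) = 16589*(1/86758) = 16589/86758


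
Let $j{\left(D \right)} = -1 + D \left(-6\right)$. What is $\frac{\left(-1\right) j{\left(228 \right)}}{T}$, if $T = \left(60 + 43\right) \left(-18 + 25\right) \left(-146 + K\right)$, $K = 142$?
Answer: $- \frac{1369}{2884} \approx -0.47469$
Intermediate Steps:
$j{\left(D \right)} = -1 - 6 D$
$T = -2884$ ($T = \left(60 + 43\right) \left(-18 + 25\right) \left(-146 + 142\right) = 103 \cdot 7 \left(-4\right) = 721 \left(-4\right) = -2884$)
$\frac{\left(-1\right) j{\left(228 \right)}}{T} = \frac{\left(-1\right) \left(-1 - 1368\right)}{-2884} = - (-1 - 1368) \left(- \frac{1}{2884}\right) = \left(-1\right) \left(-1369\right) \left(- \frac{1}{2884}\right) = 1369 \left(- \frac{1}{2884}\right) = - \frac{1369}{2884}$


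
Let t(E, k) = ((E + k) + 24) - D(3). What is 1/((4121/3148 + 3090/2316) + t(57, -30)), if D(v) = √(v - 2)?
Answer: 607564/31984163 ≈ 0.018996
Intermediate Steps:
D(v) = √(-2 + v)
t(E, k) = 23 + E + k (t(E, k) = ((E + k) + 24) - √(-2 + 3) = (24 + E + k) - √1 = (24 + E + k) - 1*1 = (24 + E + k) - 1 = 23 + E + k)
1/((4121/3148 + 3090/2316) + t(57, -30)) = 1/((4121/3148 + 3090/2316) + (23 + 57 - 30)) = 1/((4121*(1/3148) + 3090*(1/2316)) + 50) = 1/((4121/3148 + 515/386) + 50) = 1/(1605963/607564 + 50) = 1/(31984163/607564) = 607564/31984163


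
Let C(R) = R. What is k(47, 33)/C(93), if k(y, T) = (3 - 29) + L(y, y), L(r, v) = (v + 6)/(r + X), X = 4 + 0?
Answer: -1273/4743 ≈ -0.26840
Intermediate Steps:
X = 4
L(r, v) = (6 + v)/(4 + r) (L(r, v) = (v + 6)/(r + 4) = (6 + v)/(4 + r))
k(y, T) = -26 + (6 + y)/(4 + y) (k(y, T) = (3 - 29) + (6 + y)/(4 + y) = -26 + (6 + y)/(4 + y))
k(47, 33)/C(93) = ((-98 - 25*47)/(4 + 47))/93 = ((-98 - 1175)/51)*(1/93) = ((1/51)*(-1273))*(1/93) = -1273/51*1/93 = -1273/4743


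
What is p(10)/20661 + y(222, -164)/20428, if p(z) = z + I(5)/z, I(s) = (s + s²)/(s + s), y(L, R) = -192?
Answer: -9391259/1055157270 ≈ -0.0089003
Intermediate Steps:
I(s) = (s + s²)/(2*s) (I(s) = (s + s²)/((2*s)) = (s + s²)*(1/(2*s)) = (s + s²)/(2*s))
p(z) = z + 3/z (p(z) = z + (½ + (½)*5)/z = z + (½ + 5/2)/z = z + 3/z)
p(10)/20661 + y(222, -164)/20428 = (10 + 3/10)/20661 - 192/20428 = (10 + 3*(⅒))*(1/20661) - 192*1/20428 = (10 + 3/10)*(1/20661) - 48/5107 = (103/10)*(1/20661) - 48/5107 = 103/206610 - 48/5107 = -9391259/1055157270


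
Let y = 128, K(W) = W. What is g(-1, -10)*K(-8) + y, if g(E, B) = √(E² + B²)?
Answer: 128 - 8*√101 ≈ 47.601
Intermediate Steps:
g(E, B) = √(B² + E²)
g(-1, -10)*K(-8) + y = √((-10)² + (-1)²)*(-8) + 128 = √(100 + 1)*(-8) + 128 = √101*(-8) + 128 = -8*√101 + 128 = 128 - 8*√101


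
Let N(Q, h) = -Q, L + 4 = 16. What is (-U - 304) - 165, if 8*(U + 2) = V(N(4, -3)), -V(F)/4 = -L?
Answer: -473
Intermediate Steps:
L = 12 (L = -4 + 16 = 12)
V(F) = 48 (V(F) = -(-4)*12 = -4*(-12) = 48)
U = 4 (U = -2 + (⅛)*48 = -2 + 6 = 4)
(-U - 304) - 165 = (-1*4 - 304) - 165 = (-4 - 304) - 165 = -308 - 165 = -473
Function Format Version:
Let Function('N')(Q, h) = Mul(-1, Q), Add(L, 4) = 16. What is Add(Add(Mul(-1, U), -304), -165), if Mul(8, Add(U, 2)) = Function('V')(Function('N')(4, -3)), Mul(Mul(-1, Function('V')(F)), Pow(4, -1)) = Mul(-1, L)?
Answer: -473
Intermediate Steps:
L = 12 (L = Add(-4, 16) = 12)
Function('V')(F) = 48 (Function('V')(F) = Mul(-4, Mul(-1, 12)) = Mul(-4, -12) = 48)
U = 4 (U = Add(-2, Mul(Rational(1, 8), 48)) = Add(-2, 6) = 4)
Add(Add(Mul(-1, U), -304), -165) = Add(Add(Mul(-1, 4), -304), -165) = Add(Add(-4, -304), -165) = Add(-308, -165) = -473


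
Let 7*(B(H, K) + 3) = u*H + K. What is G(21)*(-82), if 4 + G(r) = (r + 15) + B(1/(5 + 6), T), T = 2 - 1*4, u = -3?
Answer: -181056/77 ≈ -2351.4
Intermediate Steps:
T = -2 (T = 2 - 4 = -2)
B(H, K) = -3 - 3*H/7 + K/7 (B(H, K) = -3 + (-3*H + K)/7 = -3 + (K - 3*H)/7 = -3 + (-3*H/7 + K/7) = -3 - 3*H/7 + K/7)
G(r) = 591/77 + r (G(r) = -4 + ((r + 15) + (-3 - 3/(7*(5 + 6)) + (1/7)*(-2))) = -4 + ((15 + r) + (-3 - 3/7/11 - 2/7)) = -4 + ((15 + r) + (-3 - 3/7*1/11 - 2/7)) = -4 + ((15 + r) + (-3 - 3/77 - 2/7)) = -4 + ((15 + r) - 256/77) = -4 + (899/77 + r) = 591/77 + r)
G(21)*(-82) = (591/77 + 21)*(-82) = (2208/77)*(-82) = -181056/77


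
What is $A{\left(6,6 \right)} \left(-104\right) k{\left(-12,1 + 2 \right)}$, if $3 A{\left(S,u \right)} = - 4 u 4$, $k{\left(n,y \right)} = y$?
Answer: $9984$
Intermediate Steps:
$A{\left(S,u \right)} = - \frac{16 u}{3}$ ($A{\left(S,u \right)} = \frac{- 4 u 4}{3} = \frac{\left(-16\right) u}{3} = - \frac{16 u}{3}$)
$A{\left(6,6 \right)} \left(-104\right) k{\left(-12,1 + 2 \right)} = \left(- \frac{16}{3}\right) 6 \left(-104\right) \left(1 + 2\right) = \left(-32\right) \left(-104\right) 3 = 3328 \cdot 3 = 9984$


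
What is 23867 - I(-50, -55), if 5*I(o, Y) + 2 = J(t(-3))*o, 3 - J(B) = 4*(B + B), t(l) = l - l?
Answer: 119487/5 ≈ 23897.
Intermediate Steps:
t(l) = 0
J(B) = 3 - 8*B (J(B) = 3 - 4*(B + B) = 3 - 4*2*B = 3 - 8*B)
I(o, Y) = -⅖ + 3*o/5 (I(o, Y) = -⅖ + ((3 - 8*0)*o)/5 = -⅖ + ((3 + 0)*o)/5 = -⅖ + (3*o)/5 = -⅖ + 3*o/5)
23867 - I(-50, -55) = 23867 - (-⅖ + (⅗)*(-50)) = 23867 - (-⅖ - 30) = 23867 - 1*(-152/5) = 23867 + 152/5 = 119487/5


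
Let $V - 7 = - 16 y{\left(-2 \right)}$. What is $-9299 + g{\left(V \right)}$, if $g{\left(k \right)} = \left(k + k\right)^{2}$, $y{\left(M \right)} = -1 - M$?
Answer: $-8975$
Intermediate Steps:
$V = -9$ ($V = 7 - 16 \left(-1 - -2\right) = 7 - 16 \left(-1 + 2\right) = 7 - 16 = -9$)
$g{\left(k \right)} = 4 k^{2}$ ($g{\left(k \right)} = \left(2 k\right)^{2} = 4 k^{2}$)
$-9299 + g{\left(V \right)} = -9299 + 4 \left(-9\right)^{2} = -9299 + 4 \cdot 81 = -9299 + 324 = -8975$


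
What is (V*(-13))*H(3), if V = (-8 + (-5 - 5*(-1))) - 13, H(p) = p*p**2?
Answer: 7371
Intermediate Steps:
H(p) = p**3
V = -21 (V = (-8 + (-5 + 5)) - 13 = (-8 + 0) - 13 = -8 - 13 = -21)
(V*(-13))*H(3) = -21*(-13)*3**3 = 273*27 = 7371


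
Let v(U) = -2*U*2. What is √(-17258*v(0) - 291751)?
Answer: I*√291751 ≈ 540.14*I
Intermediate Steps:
v(U) = -4*U
√(-17258*v(0) - 291751) = √(-(-69032)*0 - 291751) = √(-17258*0 - 291751) = √(0 - 291751) = √(-291751) = I*√291751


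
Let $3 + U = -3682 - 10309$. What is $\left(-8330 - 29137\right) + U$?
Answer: $-51461$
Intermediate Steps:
$U = -13994$ ($U = -3 - 13991 = -13994$)
$\left(-8330 - 29137\right) + U = \left(-8330 - 29137\right) - 13994 = -37467 - 13994 = -51461$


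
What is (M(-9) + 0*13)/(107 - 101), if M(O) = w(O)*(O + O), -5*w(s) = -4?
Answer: -12/5 ≈ -2.4000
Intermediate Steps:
w(s) = ⅘ (w(s) = -⅕*(-4) = ⅘)
M(O) = 8*O/5 (M(O) = 4*(O + O)/5 = 4*(2*O)/5 = 8*O/5)
(M(-9) + 0*13)/(107 - 101) = ((8/5)*(-9) + 0*13)/(107 - 101) = (-72/5 + 0)/6 = -72/5*⅙ = -12/5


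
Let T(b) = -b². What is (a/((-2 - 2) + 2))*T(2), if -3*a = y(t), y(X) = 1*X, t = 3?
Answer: -2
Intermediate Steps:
y(X) = X
a = -1 (a = -⅓*3 = -1)
(a/((-2 - 2) + 2))*T(2) = (-1/((-2 - 2) + 2))*(-1*2²) = (-1/(-4 + 2))*(-1*4) = (-1/(-2))*(-4) = -½*(-1)*(-4) = (½)*(-4) = -2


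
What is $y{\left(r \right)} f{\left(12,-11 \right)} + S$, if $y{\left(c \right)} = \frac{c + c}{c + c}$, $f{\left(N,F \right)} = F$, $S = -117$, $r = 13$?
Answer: $-128$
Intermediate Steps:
$y{\left(c \right)} = 1$ ($y{\left(c \right)} = \frac{2 c}{2 c} = 2 c \frac{1}{2 c} = 1$)
$y{\left(r \right)} f{\left(12,-11 \right)} + S = 1 \left(-11\right) - 117 = -11 - 117 = -128$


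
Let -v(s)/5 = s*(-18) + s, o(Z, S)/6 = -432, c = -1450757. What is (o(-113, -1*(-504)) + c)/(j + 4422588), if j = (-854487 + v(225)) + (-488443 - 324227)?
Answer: -1453349/2774556 ≈ -0.52381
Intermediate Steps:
o(Z, S) = -2592 (o(Z, S) = 6*(-432) = -2592)
v(s) = 85*s (v(s) = -5*(s*(-18) + s) = -5*(-18*s + s) = -(-85)*s = 85*s)
j = -1648032 (j = (-854487 + 85*225) + (-488443 - 324227) = (-854487 + 19125) - 812670 = -835362 - 812670 = -1648032)
(o(-113, -1*(-504)) + c)/(j + 4422588) = (-2592 - 1450757)/(-1648032 + 4422588) = -1453349/2774556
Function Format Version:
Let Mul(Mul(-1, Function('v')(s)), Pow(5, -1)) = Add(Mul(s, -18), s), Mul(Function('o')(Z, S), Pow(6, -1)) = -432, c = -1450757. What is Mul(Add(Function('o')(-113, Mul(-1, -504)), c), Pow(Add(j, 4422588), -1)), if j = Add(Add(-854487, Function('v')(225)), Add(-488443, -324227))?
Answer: Rational(-1453349, 2774556) ≈ -0.52381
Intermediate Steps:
Function('o')(Z, S) = -2592 (Function('o')(Z, S) = Mul(6, -432) = -2592)
Function('v')(s) = Mul(85, s) (Function('v')(s) = Mul(-5, Add(Mul(s, -18), s)) = Mul(-5, Add(Mul(-18, s), s)) = Mul(-5, Mul(-17, s)) = Mul(85, s))
j = -1648032 (j = Add(Add(-854487, Mul(85, 225)), Add(-488443, -324227)) = Add(Add(-854487, 19125), -812670) = Add(-835362, -812670) = -1648032)
Mul(Add(Function('o')(-113, Mul(-1, -504)), c), Pow(Add(j, 4422588), -1)) = Mul(Add(-2592, -1450757), Pow(Add(-1648032, 4422588), -1)) = Mul(-1453349, Pow(2774556, -1)) = Mul(-1453349, Rational(1, 2774556)) = Rational(-1453349, 2774556)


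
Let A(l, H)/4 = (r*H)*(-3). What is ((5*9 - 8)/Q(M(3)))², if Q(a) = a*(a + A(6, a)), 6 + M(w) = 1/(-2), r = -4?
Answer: 21904/68574961 ≈ 0.00031942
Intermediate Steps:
M(w) = -13/2 (M(w) = -6 + 1/(-2) = -6 - ½ = -13/2)
A(l, H) = 48*H (A(l, H) = 4*(-4*H*(-3)) = 4*(12*H) = 48*H)
Q(a) = 49*a² (Q(a) = a*(a + 48*a) = a*(49*a) = 49*a²)
((5*9 - 8)/Q(M(3)))² = ((5*9 - 8)/((49*(-13/2)²)))² = ((45 - 8)/((49*(169/4))))² = (37/(8281/4))² = (37*(4/8281))² = (148/8281)² = 21904/68574961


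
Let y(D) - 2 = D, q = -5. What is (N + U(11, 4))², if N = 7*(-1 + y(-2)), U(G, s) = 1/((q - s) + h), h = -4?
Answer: 8464/169 ≈ 50.083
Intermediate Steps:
y(D) = 2 + D
U(G, s) = 1/(-9 - s) (U(G, s) = 1/((-5 - s) - 4) = 1/(-9 - s))
N = -7 (N = 7*(-1 + (2 - 2)) = 7*(-1 + 0) = 7*(-1) = -7)
(N + U(11, 4))² = (-7 - 1/(9 + 4))² = (-7 - 1/13)² = (-92/13)² = 8464/169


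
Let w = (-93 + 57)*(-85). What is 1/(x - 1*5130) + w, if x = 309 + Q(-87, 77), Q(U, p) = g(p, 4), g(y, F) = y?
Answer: 14516639/4744 ≈ 3060.0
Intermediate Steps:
Q(U, p) = p
w = 3060 (w = -36*(-85) = 3060)
x = 386 (x = 309 + 77 = 386)
1/(x - 1*5130) + w = 1/(386 - 1*5130) + 3060 = 1/(386 - 5130) + 3060 = 1/(-4744) + 3060 = -1/4744 + 3060 = 14516639/4744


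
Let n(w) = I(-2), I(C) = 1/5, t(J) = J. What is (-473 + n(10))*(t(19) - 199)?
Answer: 85104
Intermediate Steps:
I(C) = ⅕
n(w) = ⅕
(-473 + n(10))*(t(19) - 199) = (-473 + ⅕)*(19 - 199) = -2364/5*(-180) = 85104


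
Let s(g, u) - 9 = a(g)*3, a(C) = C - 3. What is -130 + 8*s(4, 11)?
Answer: -34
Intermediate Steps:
a(C) = -3 + C
s(g, u) = 3*g (s(g, u) = 9 + (-3 + g)*3 = 9 + (-9 + 3*g) = 3*g)
-130 + 8*s(4, 11) = -130 + 8*(3*4) = -130 + 8*12 = -130 + 96 = -34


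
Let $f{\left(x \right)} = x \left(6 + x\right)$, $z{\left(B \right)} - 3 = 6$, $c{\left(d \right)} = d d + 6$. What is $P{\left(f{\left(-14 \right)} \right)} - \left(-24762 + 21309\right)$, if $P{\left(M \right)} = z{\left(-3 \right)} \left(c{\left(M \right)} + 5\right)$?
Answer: $116448$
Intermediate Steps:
$c{\left(d \right)} = 6 + d^{2}$ ($c{\left(d \right)} = d^{2} + 6 = 6 + d^{2}$)
$z{\left(B \right)} = 9$ ($z{\left(B \right)} = 3 + 6 = 9$)
$P{\left(M \right)} = 99 + 9 M^{2}$ ($P{\left(M \right)} = 9 \left(\left(6 + M^{2}\right) + 5\right) = 9 \left(11 + M^{2}\right) = 99 + 9 M^{2}$)
$P{\left(f{\left(-14 \right)} \right)} - \left(-24762 + 21309\right) = \left(99 + 9 \left(- 14 \left(6 - 14\right)\right)^{2}\right) - \left(-24762 + 21309\right) = \left(99 + 9 \left(\left(-14\right) \left(-8\right)\right)^{2}\right) - -3453 = \left(99 + 9 \cdot 112^{2}\right) + 3453 = \left(99 + 9 \cdot 12544\right) + 3453 = \left(99 + 112896\right) + 3453 = 112995 + 3453 = 116448$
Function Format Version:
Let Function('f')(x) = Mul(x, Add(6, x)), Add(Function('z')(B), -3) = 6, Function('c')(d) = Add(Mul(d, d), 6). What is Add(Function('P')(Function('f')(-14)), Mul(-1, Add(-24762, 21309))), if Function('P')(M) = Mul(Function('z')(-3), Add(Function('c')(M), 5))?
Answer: 116448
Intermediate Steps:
Function('c')(d) = Add(6, Pow(d, 2)) (Function('c')(d) = Add(Pow(d, 2), 6) = Add(6, Pow(d, 2)))
Function('z')(B) = 9 (Function('z')(B) = Add(3, 6) = 9)
Function('P')(M) = Add(99, Mul(9, Pow(M, 2))) (Function('P')(M) = Mul(9, Add(Add(6, Pow(M, 2)), 5)) = Mul(9, Add(11, Pow(M, 2))) = Add(99, Mul(9, Pow(M, 2))))
Add(Function('P')(Function('f')(-14)), Mul(-1, Add(-24762, 21309))) = Add(Add(99, Mul(9, Pow(Mul(-14, Add(6, -14)), 2))), Mul(-1, Add(-24762, 21309))) = Add(Add(99, Mul(9, Pow(Mul(-14, -8), 2))), Mul(-1, -3453)) = Add(Add(99, Mul(9, Pow(112, 2))), 3453) = Add(Add(99, Mul(9, 12544)), 3453) = Add(Add(99, 112896), 3453) = Add(112995, 3453) = 116448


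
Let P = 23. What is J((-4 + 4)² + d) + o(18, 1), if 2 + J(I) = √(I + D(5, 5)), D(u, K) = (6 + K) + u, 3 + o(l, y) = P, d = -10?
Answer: 18 + √6 ≈ 20.449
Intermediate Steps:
o(l, y) = 20 (o(l, y) = -3 + 23 = 20)
D(u, K) = 6 + K + u
J(I) = -2 + √(16 + I) (J(I) = -2 + √(I + (6 + 5 + 5)) = -2 + √(I + 16) = -2 + √(16 + I))
J((-4 + 4)² + d) + o(18, 1) = (-2 + √(16 + ((-4 + 4)² - 10))) + 20 = (-2 + √(16 + (0² - 10))) + 20 = (-2 + √(16 + (0 - 10))) + 20 = (-2 + √(16 - 10)) + 20 = (-2 + √6) + 20 = 18 + √6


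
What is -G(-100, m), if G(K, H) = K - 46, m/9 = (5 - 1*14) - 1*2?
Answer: 146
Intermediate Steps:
m = -99 (m = 9*((5 - 1*14) - 1*2) = 9*((5 - 14) - 2) = 9*(-9 - 2) = 9*(-11) = -99)
G(K, H) = -46 + K
-G(-100, m) = -(-46 - 100) = -1*(-146) = 146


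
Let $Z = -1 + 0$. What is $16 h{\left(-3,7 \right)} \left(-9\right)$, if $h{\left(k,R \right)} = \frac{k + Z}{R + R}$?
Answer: $\frac{288}{7} \approx 41.143$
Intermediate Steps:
$Z = -1$
$h{\left(k,R \right)} = \frac{-1 + k}{2 R}$ ($h{\left(k,R \right)} = \frac{k - 1}{R + R} = \frac{-1 + k}{2 R}$)
$16 h{\left(-3,7 \right)} \left(-9\right) = 16 \frac{-1 - 3}{2 \cdot 7} \left(-9\right) = 16 \cdot \frac{1}{2} \cdot \frac{1}{7} \left(-4\right) \left(-9\right) = 16 \left(- \frac{2}{7}\right) \left(-9\right) = \left(- \frac{32}{7}\right) \left(-9\right) = \frac{288}{7}$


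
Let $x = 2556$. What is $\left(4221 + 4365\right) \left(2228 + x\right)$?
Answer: $41075424$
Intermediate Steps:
$\left(4221 + 4365\right) \left(2228 + x\right) = \left(4221 + 4365\right) \left(2228 + 2556\right) = 8586 \cdot 4784 = 41075424$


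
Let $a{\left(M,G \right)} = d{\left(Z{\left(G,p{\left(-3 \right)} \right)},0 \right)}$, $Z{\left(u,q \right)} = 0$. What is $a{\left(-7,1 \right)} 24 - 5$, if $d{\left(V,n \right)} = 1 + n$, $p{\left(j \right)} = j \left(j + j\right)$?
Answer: $19$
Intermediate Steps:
$p{\left(j \right)} = 2 j^{2}$ ($p{\left(j \right)} = j 2 j = 2 j^{2}$)
$a{\left(M,G \right)} = 1$ ($a{\left(M,G \right)} = 1 + 0 = 1$)
$a{\left(-7,1 \right)} 24 - 5 = 1 \cdot 24 - 5 = 24 - 5 = 19$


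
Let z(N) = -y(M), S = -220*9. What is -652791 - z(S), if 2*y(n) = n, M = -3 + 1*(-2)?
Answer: -1305587/2 ≈ -6.5279e+5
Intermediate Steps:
S = -1980
M = -5 (M = -3 - 2 = -5)
y(n) = n/2
z(N) = 5/2 (z(N) = -(-5)/2 = -1*(-5/2) = 5/2)
-652791 - z(S) = -652791 - 1*5/2 = -652791 - 5/2 = -1305587/2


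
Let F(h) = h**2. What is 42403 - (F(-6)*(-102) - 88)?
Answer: 46163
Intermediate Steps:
42403 - (F(-6)*(-102) - 88) = 42403 - ((-6)**2*(-102) - 88) = 42403 - (36*(-102) - 88) = 42403 - (-3672 - 88) = 42403 - 1*(-3760) = 42403 + 3760 = 46163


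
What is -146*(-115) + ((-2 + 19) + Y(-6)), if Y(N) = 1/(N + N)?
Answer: 201683/12 ≈ 16807.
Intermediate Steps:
Y(N) = 1/(2*N)
-146*(-115) + ((-2 + 19) + Y(-6)) = -146*(-115) + ((-2 + 19) + (½)/(-6)) = 16790 + (17 + (½)*(-⅙)) = 16790 + (17 - 1/12) = 16790 + 203/12 = 201683/12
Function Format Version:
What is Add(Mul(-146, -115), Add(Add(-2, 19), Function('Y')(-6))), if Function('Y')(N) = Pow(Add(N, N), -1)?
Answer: Rational(201683, 12) ≈ 16807.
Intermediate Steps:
Function('Y')(N) = Mul(Rational(1, 2), Pow(N, -1)) (Function('Y')(N) = Pow(Mul(2, N), -1) = Mul(Rational(1, 2), Pow(N, -1)))
Add(Mul(-146, -115), Add(Add(-2, 19), Function('Y')(-6))) = Add(Mul(-146, -115), Add(Add(-2, 19), Mul(Rational(1, 2), Pow(-6, -1)))) = Add(16790, Add(17, Mul(Rational(1, 2), Rational(-1, 6)))) = Add(16790, Add(17, Rational(-1, 12))) = Add(16790, Rational(203, 12)) = Rational(201683, 12)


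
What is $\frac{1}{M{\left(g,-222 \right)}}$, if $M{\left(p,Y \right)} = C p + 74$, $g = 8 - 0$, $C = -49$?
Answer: $- \frac{1}{318} \approx -0.0031447$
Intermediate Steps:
$g = 8$ ($g = 8 + 0 = 8$)
$M{\left(p,Y \right)} = 74 - 49 p$ ($M{\left(p,Y \right)} = - 49 p + 74 = 74 - 49 p$)
$\frac{1}{M{\left(g,-222 \right)}} = \frac{1}{74 - 392} = \frac{1}{-318} = - \frac{1}{318}$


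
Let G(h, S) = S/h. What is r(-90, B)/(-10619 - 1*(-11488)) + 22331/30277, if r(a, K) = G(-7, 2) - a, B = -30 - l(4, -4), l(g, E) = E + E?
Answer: 1130317/1344343 ≈ 0.84080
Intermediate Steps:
l(g, E) = 2*E
B = -22 (B = -30 - 2*(-4) = -30 - 1*(-8) = -30 + 8 = -22)
r(a, K) = -2/7 - a (r(a, K) = 2/(-7) - a = 2*(-⅐) - a = -2/7 - a)
r(-90, B)/(-10619 - 1*(-11488)) + 22331/30277 = (-2/7 - 1*(-90))/(-10619 - 1*(-11488)) + 22331/30277 = (-2/7 + 90)/(-10619 + 11488) + 22331*(1/30277) = (628/7)/869 + 163/221 = (628/7)*(1/869) + 163/221 = 628/6083 + 163/221 = 1130317/1344343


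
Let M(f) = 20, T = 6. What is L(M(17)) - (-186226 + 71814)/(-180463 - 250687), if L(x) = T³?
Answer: 46506994/215575 ≈ 215.73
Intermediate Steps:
L(x) = 216 (L(x) = 6³ = 216)
L(M(17)) - (-186226 + 71814)/(-180463 - 250687) = 216 - (-186226 + 71814)/(-180463 - 250687) = 216 - (-114412)/(-431150) = 216 - (-114412)*(-1)/431150 = 216 - 1*57206/215575 = 216 - 57206/215575 = 46506994/215575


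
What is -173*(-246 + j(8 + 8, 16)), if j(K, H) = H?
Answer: 39790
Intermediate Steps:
-173*(-246 + j(8 + 8, 16)) = -173*(-246 + 16) = -173*(-230) = 39790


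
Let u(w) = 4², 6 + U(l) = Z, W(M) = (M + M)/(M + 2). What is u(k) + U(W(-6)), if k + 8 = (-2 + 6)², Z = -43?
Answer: -33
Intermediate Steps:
W(M) = 2*M/(2 + M) (W(M) = (2*M)/(2 + M) = 2*M/(2 + M))
U(l) = -49 (U(l) = -6 - 43 = -49)
k = 8 (k = -8 + (-2 + 6)² = -8 + 4² = -8 + 16 = 8)
u(w) = 16
u(k) + U(W(-6)) = 16 - 49 = -33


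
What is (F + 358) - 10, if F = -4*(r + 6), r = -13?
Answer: 376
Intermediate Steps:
F = 28 (F = -4*(-13 + 6) = -4*(-7) = 28)
(F + 358) - 10 = (28 + 358) - 10 = 386 - 10 = 376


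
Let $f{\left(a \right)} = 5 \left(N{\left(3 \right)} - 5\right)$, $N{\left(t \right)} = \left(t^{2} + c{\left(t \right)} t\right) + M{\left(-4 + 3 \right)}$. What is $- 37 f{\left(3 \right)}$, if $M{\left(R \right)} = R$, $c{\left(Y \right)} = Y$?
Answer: $-2220$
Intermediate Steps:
$N{\left(t \right)} = -1 + 2 t^{2}$ ($N{\left(t \right)} = \left(t^{2} + t t\right) + \left(-4 + 3\right) = \left(t^{2} + t^{2}\right) - 1 = 2 t^{2} - 1 = -1 + 2 t^{2}$)
$f{\left(a \right)} = 60$ ($f{\left(a \right)} = 5 \left(\left(-1 + 2 \cdot 3^{2}\right) - 5\right) = 5 \left(\left(-1 + 2 \cdot 9\right) - 5\right) = 5 \left(\left(-1 + 18\right) - 5\right) = 5 \left(17 - 5\right) = 5 \cdot 12 = 60$)
$- 37 f{\left(3 \right)} = \left(-37\right) 60 = -2220$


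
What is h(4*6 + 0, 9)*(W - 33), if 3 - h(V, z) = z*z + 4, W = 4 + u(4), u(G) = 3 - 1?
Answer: 2214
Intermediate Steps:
u(G) = 2
W = 6 (W = 4 + 2 = 6)
h(V, z) = -1 - z² (h(V, z) = 3 - (z*z + 4) = 3 - (z² + 4) = 3 - (4 + z²) = 3 + (-4 - z²) = -1 - z²)
h(4*6 + 0, 9)*(W - 33) = (-1 - 1*9²)*(6 - 33) = (-1 - 1*81)*(-27) = (-1 - 81)*(-27) = -82*(-27) = 2214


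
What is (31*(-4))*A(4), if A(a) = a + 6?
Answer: -1240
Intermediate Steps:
A(a) = 6 + a
(31*(-4))*A(4) = (31*(-4))*(6 + 4) = -124*10 = -1240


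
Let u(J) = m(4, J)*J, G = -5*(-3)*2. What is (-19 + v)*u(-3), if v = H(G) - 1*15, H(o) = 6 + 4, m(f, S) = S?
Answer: -216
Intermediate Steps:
G = 30 (G = 15*2 = 30)
H(o) = 10
u(J) = J**2 (u(J) = J*J = J**2)
v = -5 (v = 10 - 1*15 = 10 - 15 = -5)
(-19 + v)*u(-3) = (-19 - 5)*(-3)**2 = -24*9 = -216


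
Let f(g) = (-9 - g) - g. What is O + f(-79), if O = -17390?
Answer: -17241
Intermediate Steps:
f(g) = -9 - 2*g
O + f(-79) = -17390 + (-9 - 2*(-79)) = -17390 + (-9 + 158) = -17390 + 149 = -17241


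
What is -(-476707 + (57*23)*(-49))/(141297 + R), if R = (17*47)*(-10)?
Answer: 540946/133307 ≈ 4.0579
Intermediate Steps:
R = -7990 (R = 799*(-10) = -7990)
-(-476707 + (57*23)*(-49))/(141297 + R) = -(-476707 + (57*23)*(-49))/(141297 - 7990) = -(-476707 + 1311*(-49))/133307 = -(-476707 - 64239)/133307 = -(-540946)/133307 = -1*(-540946/133307) = 540946/133307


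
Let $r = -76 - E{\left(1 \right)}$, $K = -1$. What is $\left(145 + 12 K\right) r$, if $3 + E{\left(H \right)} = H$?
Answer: $-9842$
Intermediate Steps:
$E{\left(H \right)} = -3 + H$
$r = -74$ ($r = -76 - \left(-3 + 1\right) = -76 - -2 = -76 + 2 = -74$)
$\left(145 + 12 K\right) r = \left(145 + 12 \left(-1\right)\right) \left(-74\right) = \left(145 - 12\right) \left(-74\right) = 133 \left(-74\right) = -9842$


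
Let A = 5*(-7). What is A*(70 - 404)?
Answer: 11690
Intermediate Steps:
A = -35
A*(70 - 404) = -35*(70 - 404) = -35*(-334) = 11690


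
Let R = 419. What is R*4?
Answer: 1676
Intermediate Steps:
R*4 = 419*4 = 1676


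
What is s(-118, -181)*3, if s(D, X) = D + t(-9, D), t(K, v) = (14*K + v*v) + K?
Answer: 41013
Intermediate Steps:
t(K, v) = v² + 15*K (t(K, v) = (14*K + v²) + K = (v² + 14*K) + K = v² + 15*K)
s(D, X) = -135 + D + D² (s(D, X) = D + (D² + 15*(-9)) = D + (D² - 135) = D + (-135 + D²) = -135 + D + D²)
s(-118, -181)*3 = (-135 - 118 + (-118)²)*3 = (-135 - 118 + 13924)*3 = 13671*3 = 41013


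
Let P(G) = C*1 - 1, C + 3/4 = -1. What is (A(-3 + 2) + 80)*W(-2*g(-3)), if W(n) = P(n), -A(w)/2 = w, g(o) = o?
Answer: -451/2 ≈ -225.50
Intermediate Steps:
C = -7/4 (C = -3/4 - 1 = -7/4 ≈ -1.7500)
P(G) = -11/4 (P(G) = -7/4*1 - 1 = -7/4 - 1 = -11/4)
A(w) = -2*w
W(n) = -11/4
(A(-3 + 2) + 80)*W(-2*g(-3)) = (-2*(-3 + 2) + 80)*(-11/4) = (-2*(-1) + 80)*(-11/4) = (2 + 80)*(-11/4) = 82*(-11/4) = -451/2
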